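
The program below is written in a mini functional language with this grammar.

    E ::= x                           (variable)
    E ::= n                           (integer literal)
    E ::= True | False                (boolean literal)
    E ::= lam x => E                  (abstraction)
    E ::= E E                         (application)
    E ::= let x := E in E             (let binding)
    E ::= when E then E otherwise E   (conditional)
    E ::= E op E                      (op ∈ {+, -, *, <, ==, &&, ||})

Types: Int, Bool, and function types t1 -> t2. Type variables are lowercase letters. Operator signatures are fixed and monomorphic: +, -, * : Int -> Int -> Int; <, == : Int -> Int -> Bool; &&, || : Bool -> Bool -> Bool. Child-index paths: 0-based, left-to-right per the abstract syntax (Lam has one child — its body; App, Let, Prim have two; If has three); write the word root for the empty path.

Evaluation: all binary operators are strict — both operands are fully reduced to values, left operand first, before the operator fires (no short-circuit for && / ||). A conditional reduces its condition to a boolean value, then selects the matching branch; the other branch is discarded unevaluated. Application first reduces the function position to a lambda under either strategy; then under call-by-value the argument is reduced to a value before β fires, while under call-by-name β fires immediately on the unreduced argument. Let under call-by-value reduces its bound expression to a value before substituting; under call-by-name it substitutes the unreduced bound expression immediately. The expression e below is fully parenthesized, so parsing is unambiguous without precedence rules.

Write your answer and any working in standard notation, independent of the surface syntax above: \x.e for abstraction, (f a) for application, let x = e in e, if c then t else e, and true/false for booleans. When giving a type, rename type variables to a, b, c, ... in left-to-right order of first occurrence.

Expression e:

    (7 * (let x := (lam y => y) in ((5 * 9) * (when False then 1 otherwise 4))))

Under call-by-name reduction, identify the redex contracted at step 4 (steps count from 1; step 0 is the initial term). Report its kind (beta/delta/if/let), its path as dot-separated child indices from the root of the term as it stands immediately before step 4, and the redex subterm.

Working:
step 0: (7 * (let x = (\y.y) in ((5 * 9) * (if false then 1 else 4))))
step 1: [let@1] (7 * ((5 * 9) * (if false then 1 else 4)))
step 2: [delta@1.0] (7 * (45 * (if false then 1 else 4)))
step 3: [if@1.1] (7 * (45 * 4))
step 4: [delta@1] (7 * 180)

Answer: delta at 1 : (45 * 4)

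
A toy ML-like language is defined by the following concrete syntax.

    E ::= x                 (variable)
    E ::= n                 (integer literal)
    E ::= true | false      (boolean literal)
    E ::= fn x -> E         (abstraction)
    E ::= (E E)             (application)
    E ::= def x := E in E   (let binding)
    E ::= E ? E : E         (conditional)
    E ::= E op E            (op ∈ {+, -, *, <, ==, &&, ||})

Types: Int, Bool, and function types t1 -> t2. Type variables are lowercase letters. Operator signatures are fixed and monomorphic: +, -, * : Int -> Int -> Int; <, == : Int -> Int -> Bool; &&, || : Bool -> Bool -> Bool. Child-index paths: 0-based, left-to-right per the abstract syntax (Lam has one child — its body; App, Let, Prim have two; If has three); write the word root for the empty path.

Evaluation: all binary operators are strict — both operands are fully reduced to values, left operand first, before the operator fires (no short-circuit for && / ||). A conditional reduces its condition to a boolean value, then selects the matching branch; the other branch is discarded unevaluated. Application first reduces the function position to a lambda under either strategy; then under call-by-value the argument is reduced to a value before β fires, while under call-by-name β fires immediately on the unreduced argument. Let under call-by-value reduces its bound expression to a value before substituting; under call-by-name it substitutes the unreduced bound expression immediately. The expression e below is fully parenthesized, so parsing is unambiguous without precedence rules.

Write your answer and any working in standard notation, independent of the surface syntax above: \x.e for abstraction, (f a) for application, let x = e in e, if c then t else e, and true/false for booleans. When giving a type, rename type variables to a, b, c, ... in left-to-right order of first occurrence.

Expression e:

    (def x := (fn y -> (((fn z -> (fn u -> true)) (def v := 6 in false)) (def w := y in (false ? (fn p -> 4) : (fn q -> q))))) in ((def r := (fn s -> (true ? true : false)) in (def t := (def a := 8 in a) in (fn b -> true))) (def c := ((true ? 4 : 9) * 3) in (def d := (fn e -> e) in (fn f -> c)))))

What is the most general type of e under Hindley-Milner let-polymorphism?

Trace:
\u._ : c -> Bool
\z._ : b -> c -> Bool
let v : Int
  unify b -> c -> Bool ~ Bool -> d
  unify b ~ Bool
  unify c -> Bool ~ d
_ _ : c -> Bool
y : a
let w : a
  unify Bool ~ Bool
\p._ : e -> Int
q : f
\q._ : f -> f
  unify e -> Int ~ f -> f
  unify e ~ f
  unify Int ~ f
  unify c -> Bool ~ (Int -> Int) -> g
  unify c ~ Int -> Int
  unify Bool ~ g
_ _ : Bool
\y._ : a -> Bool
let x : forall. a -> Bool
  unify Bool ~ Bool
  unify Bool ~ Bool
\s._ : h -> Bool
let r : forall. h -> Bool
let a : Int
a : Int
let t : Int
\b._ : i -> Bool
  unify Bool ~ Bool
  unify Int ~ Int
  unify Int ~ Int
  unify Int ~ Int
let c : Int
e : j
\e._ : j -> j
let d : forall. j -> j
c : Int
\f._ : k -> Int
  unify i -> Bool ~ (k -> Int) -> l
  unify i ~ k -> Int
  unify Bool ~ l
_ _ : Bool

Answer: Bool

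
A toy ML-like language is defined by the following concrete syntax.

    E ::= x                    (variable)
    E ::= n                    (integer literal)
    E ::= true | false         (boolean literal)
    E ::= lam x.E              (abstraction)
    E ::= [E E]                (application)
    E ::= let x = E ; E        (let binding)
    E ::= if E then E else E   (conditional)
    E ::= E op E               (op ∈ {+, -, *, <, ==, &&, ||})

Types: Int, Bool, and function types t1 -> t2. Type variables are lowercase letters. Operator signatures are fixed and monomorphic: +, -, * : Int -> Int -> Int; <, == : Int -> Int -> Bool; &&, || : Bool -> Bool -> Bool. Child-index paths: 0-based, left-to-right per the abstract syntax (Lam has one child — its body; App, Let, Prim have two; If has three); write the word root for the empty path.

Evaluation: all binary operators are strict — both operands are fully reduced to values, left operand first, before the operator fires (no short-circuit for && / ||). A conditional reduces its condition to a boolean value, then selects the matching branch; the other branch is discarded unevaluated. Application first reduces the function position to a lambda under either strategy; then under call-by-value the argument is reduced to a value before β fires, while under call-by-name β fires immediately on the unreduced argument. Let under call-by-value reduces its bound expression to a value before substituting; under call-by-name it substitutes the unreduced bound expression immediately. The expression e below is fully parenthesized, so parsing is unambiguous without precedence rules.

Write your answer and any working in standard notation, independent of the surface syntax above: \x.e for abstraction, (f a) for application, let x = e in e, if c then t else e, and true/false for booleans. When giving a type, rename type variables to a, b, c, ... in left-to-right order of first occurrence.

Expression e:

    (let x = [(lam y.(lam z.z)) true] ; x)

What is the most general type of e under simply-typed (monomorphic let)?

Working:
z : b
\z._ : b -> b
\y._ : a -> b -> b
  unify a -> b -> b ~ Bool -> c
  unify a ~ Bool
  unify b -> b ~ c
_ _ : b -> b
let x : b -> b
x : b -> b

Answer: a -> a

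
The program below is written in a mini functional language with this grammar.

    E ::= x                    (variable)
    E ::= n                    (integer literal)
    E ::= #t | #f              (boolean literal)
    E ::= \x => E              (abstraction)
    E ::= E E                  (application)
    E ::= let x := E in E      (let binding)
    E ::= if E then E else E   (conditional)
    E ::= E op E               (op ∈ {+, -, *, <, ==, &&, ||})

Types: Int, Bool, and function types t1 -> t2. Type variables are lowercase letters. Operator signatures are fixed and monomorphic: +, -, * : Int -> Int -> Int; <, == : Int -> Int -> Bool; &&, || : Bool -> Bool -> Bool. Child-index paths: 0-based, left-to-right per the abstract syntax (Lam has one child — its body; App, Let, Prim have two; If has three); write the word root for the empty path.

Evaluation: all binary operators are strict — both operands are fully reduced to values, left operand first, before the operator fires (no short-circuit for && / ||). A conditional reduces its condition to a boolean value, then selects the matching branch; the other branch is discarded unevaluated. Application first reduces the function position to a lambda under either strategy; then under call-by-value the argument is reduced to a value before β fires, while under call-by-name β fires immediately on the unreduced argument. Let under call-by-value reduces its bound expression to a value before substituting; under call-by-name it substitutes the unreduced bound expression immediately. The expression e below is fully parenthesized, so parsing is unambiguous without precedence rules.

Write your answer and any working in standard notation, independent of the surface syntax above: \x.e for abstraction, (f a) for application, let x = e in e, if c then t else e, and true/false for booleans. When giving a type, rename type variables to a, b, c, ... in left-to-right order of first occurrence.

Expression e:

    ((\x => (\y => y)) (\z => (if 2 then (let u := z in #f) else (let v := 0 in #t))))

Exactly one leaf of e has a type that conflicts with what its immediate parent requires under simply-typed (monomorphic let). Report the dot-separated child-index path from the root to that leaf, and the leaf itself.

Trace:
y : b
\y._ : b -> b
\x._ : a -> b -> b
  unify Int ~ Bool
  FAIL: mismatch Int ~ Bool

Answer: 1.0.0 : 2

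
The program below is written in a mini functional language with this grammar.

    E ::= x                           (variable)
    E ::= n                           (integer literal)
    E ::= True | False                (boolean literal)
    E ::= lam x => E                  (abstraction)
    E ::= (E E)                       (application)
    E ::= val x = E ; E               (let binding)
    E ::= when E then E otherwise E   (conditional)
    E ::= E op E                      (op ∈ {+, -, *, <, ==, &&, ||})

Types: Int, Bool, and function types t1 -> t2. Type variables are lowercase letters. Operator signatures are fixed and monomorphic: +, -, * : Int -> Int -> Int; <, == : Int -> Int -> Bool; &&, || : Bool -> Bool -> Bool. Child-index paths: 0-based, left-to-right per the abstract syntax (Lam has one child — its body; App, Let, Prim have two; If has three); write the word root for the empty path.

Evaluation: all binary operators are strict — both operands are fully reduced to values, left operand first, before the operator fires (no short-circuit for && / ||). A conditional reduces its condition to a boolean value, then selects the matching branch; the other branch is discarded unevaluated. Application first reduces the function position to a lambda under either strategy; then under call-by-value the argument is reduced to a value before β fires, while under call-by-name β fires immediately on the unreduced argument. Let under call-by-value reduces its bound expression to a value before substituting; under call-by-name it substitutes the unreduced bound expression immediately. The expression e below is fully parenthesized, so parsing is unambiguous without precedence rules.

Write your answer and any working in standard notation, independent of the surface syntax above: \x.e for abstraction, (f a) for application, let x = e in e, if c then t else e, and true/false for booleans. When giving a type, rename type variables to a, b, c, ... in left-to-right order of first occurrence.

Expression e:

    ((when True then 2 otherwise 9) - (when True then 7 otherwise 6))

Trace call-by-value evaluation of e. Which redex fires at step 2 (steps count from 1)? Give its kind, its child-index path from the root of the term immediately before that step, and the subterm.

Answer: if at 1 : (if true then 7 else 6)

Derivation:
step 0: ((if true then 2 else 9) - (if true then 7 else 6))
step 1: [if@0] (2 - (if true then 7 else 6))
step 2: [if@1] (2 - 7)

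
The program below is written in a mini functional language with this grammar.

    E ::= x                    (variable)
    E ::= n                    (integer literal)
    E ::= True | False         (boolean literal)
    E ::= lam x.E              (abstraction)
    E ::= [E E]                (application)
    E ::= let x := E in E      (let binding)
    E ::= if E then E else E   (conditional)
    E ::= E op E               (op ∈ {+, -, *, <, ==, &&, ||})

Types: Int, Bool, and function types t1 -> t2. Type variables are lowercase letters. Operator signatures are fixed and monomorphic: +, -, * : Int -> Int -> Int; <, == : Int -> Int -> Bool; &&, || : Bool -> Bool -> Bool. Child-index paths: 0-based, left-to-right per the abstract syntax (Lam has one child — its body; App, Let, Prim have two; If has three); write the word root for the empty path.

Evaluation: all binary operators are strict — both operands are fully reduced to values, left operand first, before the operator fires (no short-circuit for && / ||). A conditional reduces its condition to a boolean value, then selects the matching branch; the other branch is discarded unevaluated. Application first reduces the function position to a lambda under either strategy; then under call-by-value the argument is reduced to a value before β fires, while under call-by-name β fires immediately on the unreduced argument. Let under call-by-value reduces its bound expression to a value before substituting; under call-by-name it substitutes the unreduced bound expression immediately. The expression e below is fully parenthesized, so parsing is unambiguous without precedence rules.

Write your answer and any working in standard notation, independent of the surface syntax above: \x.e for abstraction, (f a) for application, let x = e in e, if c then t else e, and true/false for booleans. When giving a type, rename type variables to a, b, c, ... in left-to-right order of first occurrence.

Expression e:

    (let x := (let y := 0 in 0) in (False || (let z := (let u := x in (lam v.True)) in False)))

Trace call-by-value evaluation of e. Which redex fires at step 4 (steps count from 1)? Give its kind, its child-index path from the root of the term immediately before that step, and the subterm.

Answer: let at 1 : (let z = (\v.true) in false)

Working:
step 0: (let x = (let y = 0 in 0) in (false || (let z = (let u = x in (\v.true)) in false)))
step 1: [let@0] (let x = 0 in (false || (let z = (let u = x in (\v.true)) in false)))
step 2: [let@root] (false || (let z = (let u = 0 in (\v.true)) in false))
step 3: [let@1.0] (false || (let z = (\v.true) in false))
step 4: [let@1] (false || false)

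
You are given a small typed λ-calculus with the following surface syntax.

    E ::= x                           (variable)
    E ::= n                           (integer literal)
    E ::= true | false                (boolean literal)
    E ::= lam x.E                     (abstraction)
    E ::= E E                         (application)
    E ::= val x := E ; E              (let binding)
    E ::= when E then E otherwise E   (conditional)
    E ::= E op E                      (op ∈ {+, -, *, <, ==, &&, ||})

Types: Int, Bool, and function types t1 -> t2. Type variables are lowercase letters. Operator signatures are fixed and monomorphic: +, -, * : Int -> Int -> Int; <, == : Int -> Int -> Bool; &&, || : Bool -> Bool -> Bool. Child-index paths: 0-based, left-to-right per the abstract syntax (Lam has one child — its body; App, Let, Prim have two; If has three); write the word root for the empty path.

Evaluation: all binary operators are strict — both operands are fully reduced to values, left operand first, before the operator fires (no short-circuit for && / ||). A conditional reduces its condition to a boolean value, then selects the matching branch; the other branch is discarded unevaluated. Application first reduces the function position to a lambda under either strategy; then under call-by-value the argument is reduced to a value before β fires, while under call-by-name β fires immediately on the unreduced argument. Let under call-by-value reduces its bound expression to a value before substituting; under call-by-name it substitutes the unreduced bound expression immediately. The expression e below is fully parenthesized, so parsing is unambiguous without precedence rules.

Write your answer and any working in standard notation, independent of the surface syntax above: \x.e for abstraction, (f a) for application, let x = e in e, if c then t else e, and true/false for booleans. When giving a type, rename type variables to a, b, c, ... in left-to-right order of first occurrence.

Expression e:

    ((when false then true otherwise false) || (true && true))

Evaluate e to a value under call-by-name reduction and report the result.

Answer: true

Working:
step 0: ((if false then true else false) || (true && true))
step 1: [if@0] (false || (true && true))
step 2: [delta@1] (false || true)
step 3: [delta@root] true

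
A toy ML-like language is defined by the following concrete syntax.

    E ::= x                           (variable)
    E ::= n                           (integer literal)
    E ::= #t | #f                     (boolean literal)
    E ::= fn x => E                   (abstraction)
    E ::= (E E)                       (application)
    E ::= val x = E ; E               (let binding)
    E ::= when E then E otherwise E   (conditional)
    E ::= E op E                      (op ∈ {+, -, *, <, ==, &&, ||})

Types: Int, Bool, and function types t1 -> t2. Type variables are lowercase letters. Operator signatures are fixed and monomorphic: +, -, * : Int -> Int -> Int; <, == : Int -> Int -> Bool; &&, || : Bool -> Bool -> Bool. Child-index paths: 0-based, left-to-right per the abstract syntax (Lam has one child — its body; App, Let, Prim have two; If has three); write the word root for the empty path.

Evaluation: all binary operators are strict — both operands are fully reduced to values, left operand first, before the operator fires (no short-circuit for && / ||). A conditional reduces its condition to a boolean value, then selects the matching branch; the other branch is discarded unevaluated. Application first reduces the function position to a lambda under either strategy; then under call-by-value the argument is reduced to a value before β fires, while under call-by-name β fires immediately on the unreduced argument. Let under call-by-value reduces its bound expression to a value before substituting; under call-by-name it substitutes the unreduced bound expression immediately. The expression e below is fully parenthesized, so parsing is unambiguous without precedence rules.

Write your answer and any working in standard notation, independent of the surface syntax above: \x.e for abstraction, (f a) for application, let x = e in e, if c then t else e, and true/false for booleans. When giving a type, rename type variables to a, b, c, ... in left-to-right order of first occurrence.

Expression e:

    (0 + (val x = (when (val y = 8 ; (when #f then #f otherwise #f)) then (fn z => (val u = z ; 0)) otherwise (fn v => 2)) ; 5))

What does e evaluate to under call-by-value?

Answer: 5

Derivation:
step 0: (0 + (let x = (if (let y = 8 in (if false then false else false)) then (\z.(let u = z in 0)) else (\v.2)) in 5))
step 1: [let@1.0.0] (0 + (let x = (if (if false then false else false) then (\z.(let u = z in 0)) else (\v.2)) in 5))
step 2: [if@1.0.0] (0 + (let x = (if false then (\z.(let u = z in 0)) else (\v.2)) in 5))
step 3: [if@1.0] (0 + (let x = (\v.2) in 5))
step 4: [let@1] (0 + 5)
step 5: [delta@root] 5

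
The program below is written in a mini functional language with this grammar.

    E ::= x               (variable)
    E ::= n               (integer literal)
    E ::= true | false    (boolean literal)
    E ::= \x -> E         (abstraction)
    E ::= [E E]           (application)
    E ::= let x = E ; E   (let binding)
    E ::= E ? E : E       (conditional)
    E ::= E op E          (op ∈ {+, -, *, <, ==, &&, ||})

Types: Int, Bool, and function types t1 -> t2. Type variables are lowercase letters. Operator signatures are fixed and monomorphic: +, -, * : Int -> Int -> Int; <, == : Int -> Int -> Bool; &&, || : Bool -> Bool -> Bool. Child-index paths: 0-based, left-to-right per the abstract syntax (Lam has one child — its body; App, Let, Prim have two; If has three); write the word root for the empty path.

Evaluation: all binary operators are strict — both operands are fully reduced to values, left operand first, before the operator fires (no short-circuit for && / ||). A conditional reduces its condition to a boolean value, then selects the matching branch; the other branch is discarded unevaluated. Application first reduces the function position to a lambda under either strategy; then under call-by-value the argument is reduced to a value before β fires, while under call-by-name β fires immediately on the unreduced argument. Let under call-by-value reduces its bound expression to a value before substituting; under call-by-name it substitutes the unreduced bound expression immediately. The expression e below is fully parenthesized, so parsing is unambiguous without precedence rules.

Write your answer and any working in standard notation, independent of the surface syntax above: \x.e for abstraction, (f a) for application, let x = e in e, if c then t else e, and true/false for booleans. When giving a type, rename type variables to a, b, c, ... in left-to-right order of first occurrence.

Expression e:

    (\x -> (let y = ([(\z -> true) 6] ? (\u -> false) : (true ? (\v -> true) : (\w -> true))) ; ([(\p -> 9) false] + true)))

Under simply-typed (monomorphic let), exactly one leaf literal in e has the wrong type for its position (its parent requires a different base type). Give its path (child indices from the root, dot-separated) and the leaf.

Working:
\z._ : b -> Bool
  unify b -> Bool ~ Int -> c
  unify b ~ Int
  unify Bool ~ c
_ _ : Bool
  unify Bool ~ Bool
\u._ : d -> Bool
  unify Bool ~ Bool
\v._ : e -> Bool
\w._ : f -> Bool
  unify e -> Bool ~ f -> Bool
  unify e ~ f
  unify Bool ~ Bool
  unify d -> Bool ~ f -> Bool
  unify d ~ f
  unify Bool ~ Bool
let y : f -> Bool
\p._ : g -> Int
  unify g -> Int ~ Bool -> h
  unify g ~ Bool
  unify Int ~ h
_ _ : Int
  unify Int ~ Int
  unify Bool ~ Int
  FAIL: mismatch Bool ~ Int

Answer: 0.1.1 : true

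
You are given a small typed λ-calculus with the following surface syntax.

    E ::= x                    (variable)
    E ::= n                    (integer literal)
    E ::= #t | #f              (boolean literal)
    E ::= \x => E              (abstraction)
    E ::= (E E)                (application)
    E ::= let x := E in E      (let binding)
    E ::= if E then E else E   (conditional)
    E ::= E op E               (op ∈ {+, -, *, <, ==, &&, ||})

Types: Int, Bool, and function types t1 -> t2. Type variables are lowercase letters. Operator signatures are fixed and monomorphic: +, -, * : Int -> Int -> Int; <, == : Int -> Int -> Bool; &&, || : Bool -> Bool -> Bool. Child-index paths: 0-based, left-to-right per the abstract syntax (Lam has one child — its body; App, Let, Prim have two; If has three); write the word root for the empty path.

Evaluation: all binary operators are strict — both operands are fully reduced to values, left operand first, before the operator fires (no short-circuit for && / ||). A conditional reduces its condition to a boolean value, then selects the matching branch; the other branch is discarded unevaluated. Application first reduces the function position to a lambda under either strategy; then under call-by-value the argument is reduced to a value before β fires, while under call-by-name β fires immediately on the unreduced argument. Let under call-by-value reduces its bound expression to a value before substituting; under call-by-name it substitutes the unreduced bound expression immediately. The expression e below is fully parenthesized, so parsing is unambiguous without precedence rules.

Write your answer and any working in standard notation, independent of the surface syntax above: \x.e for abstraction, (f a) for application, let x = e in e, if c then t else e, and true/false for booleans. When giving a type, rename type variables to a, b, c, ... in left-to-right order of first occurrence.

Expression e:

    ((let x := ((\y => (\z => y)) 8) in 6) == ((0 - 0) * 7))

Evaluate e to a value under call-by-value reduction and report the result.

Working:
step 0: ((let x = ((\y.(\z.y)) 8) in 6) == ((0 - 0) * 7))
step 1: [beta@0.0] ((let x = (\z.8) in 6) == ((0 - 0) * 7))
step 2: [let@0] (6 == ((0 - 0) * 7))
step 3: [delta@1.0] (6 == (0 * 7))
step 4: [delta@1] (6 == 0)
step 5: [delta@root] false

Answer: false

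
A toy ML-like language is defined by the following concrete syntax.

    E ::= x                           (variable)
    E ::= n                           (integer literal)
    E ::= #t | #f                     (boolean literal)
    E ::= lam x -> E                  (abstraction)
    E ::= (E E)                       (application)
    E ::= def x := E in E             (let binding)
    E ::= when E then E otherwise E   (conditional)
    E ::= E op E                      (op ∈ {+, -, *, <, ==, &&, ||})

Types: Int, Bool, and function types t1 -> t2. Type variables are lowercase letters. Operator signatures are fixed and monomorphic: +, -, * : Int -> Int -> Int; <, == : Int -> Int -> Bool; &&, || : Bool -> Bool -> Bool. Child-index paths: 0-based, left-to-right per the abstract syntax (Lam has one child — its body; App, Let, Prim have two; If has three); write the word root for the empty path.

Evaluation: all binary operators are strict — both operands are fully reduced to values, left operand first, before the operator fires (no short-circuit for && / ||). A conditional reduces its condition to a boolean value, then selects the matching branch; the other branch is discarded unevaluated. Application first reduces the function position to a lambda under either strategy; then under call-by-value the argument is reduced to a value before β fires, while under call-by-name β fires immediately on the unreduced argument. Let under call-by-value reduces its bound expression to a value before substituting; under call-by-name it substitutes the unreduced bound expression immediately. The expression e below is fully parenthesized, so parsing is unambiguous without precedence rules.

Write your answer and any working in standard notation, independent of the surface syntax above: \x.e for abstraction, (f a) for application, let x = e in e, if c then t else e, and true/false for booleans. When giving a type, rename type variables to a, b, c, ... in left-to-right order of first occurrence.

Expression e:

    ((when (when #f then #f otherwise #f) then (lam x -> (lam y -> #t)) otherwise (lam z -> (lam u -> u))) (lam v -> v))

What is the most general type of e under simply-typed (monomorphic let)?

Answer: Bool -> Bool

Trace:
  unify Bool ~ Bool
  unify Bool ~ Bool
  unify Bool ~ Bool
\y._ : b -> Bool
\x._ : a -> b -> Bool
u : d
\u._ : d -> d
\z._ : c -> d -> d
  unify a -> b -> Bool ~ c -> d -> d
  unify a ~ c
  unify b -> Bool ~ d -> d
  unify b ~ d
  unify Bool ~ d
v : e
\v._ : e -> e
  unify c -> Bool -> Bool ~ (e -> e) -> f
  unify c ~ e -> e
  unify Bool -> Bool ~ f
_ _ : Bool -> Bool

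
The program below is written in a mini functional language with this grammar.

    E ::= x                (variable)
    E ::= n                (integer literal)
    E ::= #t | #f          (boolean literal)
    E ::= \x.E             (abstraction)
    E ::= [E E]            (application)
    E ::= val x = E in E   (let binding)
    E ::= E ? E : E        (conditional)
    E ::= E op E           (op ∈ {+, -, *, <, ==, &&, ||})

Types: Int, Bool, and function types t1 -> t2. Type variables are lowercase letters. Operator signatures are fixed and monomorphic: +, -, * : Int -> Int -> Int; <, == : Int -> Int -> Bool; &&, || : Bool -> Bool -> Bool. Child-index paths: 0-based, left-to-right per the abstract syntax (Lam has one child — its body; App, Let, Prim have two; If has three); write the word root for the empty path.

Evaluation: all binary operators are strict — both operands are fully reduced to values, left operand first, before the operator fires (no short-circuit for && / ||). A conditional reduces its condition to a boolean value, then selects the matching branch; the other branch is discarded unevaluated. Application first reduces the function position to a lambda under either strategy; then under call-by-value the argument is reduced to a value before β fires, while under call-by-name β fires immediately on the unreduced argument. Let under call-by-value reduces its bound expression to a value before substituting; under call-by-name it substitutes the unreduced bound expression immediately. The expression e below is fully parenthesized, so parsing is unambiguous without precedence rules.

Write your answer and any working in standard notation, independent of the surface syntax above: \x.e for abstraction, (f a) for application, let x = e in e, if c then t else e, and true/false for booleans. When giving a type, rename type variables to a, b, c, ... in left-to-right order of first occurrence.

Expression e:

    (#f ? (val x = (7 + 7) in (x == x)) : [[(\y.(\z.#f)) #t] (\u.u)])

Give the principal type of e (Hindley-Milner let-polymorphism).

Trace:
  unify Bool ~ Bool
  unify Int ~ Int
  unify Int ~ Int
let x : Int
x : Int
  unify Int ~ Int
x : Int
  unify Int ~ Int
\z._ : b -> Bool
\y._ : a -> b -> Bool
  unify a -> b -> Bool ~ Bool -> c
  unify a ~ Bool
  unify b -> Bool ~ c
_ _ : b -> Bool
u : d
\u._ : d -> d
  unify b -> Bool ~ (d -> d) -> e
  unify b ~ d -> d
  unify Bool ~ e
_ _ : Bool
  unify Bool ~ Bool

Answer: Bool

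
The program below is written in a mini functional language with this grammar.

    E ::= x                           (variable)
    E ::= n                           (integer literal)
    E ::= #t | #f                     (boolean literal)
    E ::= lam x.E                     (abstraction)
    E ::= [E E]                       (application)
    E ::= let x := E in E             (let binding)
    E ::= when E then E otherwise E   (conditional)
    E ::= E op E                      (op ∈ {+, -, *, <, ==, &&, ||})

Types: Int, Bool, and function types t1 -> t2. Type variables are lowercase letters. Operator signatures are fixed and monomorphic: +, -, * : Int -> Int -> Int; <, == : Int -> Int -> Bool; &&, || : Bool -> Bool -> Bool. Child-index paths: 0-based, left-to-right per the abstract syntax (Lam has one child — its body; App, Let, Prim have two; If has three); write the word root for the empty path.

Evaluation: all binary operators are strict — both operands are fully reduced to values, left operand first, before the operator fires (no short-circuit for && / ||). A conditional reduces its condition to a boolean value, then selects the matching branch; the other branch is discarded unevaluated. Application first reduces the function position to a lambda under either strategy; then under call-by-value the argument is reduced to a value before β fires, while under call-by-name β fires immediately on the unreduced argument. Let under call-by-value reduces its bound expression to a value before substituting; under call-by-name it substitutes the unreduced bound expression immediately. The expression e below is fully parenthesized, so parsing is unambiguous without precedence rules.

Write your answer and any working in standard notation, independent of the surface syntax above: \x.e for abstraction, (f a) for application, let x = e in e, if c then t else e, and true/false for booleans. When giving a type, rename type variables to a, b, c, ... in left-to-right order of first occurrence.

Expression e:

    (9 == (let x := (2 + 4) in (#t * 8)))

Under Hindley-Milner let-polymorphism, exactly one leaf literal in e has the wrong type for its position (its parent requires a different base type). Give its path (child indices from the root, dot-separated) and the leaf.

Answer: 1.1.0 : true

Trace:
  unify Int ~ Int
  unify Int ~ Int
  unify Int ~ Int
let x : Int
  unify Bool ~ Int
  FAIL: mismatch Bool ~ Int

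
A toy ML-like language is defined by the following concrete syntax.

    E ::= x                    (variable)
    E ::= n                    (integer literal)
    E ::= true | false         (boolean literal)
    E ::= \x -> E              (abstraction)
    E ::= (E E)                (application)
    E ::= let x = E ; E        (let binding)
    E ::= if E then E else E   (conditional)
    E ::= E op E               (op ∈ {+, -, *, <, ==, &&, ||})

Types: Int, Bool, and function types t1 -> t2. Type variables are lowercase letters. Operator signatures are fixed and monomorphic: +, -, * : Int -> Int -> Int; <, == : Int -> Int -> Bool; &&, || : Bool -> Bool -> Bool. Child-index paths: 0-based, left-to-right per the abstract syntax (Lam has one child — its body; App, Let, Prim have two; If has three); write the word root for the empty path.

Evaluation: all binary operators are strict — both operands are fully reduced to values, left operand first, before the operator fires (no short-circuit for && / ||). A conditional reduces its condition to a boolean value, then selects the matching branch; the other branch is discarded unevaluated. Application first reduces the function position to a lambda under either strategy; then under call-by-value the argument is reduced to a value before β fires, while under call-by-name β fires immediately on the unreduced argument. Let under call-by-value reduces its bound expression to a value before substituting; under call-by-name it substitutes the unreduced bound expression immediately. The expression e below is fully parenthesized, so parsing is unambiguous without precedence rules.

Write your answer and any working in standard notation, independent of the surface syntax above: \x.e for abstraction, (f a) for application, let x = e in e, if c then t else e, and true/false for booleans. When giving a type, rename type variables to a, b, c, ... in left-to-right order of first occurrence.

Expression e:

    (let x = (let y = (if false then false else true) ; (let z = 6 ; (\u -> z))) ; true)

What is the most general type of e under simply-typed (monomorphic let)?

Answer: Bool

Derivation:
  unify Bool ~ Bool
  unify Bool ~ Bool
let y : Bool
let z : Int
z : Int
\u._ : a -> Int
let x : a -> Int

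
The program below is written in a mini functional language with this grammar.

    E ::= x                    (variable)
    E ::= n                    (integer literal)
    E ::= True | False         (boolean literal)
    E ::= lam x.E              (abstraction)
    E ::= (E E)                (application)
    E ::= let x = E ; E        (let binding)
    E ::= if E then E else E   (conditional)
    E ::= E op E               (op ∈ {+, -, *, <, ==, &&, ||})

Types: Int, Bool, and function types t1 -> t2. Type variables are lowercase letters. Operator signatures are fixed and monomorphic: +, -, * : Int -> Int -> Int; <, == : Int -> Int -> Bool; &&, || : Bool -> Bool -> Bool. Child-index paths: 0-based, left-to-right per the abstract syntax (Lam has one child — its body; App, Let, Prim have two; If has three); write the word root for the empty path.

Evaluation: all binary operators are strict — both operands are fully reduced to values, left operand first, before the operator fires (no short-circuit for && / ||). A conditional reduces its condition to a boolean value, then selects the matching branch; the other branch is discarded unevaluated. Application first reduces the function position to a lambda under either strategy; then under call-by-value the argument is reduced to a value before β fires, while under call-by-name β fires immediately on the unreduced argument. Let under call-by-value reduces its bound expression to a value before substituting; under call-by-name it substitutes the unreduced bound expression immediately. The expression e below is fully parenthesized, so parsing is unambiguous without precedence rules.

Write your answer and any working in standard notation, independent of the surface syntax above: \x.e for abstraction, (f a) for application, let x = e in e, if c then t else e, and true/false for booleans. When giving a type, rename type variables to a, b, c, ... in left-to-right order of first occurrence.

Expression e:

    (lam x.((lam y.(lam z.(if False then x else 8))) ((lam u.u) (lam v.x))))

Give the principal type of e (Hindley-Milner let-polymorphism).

Answer: Int -> a -> Int

Trace:
  unify Bool ~ Bool
x : a
  unify a ~ Int
\z._ : c -> Int
\y._ : b -> c -> Int
u : d
\u._ : d -> d
x : Int
\v._ : e -> Int
  unify d -> d ~ (e -> Int) -> f
  unify d ~ e -> Int
  unify e -> Int ~ f
_ _ : e -> Int
  unify b -> c -> Int ~ (e -> Int) -> g
  unify b ~ e -> Int
  unify c -> Int ~ g
_ _ : c -> Int
\x._ : Int -> c -> Int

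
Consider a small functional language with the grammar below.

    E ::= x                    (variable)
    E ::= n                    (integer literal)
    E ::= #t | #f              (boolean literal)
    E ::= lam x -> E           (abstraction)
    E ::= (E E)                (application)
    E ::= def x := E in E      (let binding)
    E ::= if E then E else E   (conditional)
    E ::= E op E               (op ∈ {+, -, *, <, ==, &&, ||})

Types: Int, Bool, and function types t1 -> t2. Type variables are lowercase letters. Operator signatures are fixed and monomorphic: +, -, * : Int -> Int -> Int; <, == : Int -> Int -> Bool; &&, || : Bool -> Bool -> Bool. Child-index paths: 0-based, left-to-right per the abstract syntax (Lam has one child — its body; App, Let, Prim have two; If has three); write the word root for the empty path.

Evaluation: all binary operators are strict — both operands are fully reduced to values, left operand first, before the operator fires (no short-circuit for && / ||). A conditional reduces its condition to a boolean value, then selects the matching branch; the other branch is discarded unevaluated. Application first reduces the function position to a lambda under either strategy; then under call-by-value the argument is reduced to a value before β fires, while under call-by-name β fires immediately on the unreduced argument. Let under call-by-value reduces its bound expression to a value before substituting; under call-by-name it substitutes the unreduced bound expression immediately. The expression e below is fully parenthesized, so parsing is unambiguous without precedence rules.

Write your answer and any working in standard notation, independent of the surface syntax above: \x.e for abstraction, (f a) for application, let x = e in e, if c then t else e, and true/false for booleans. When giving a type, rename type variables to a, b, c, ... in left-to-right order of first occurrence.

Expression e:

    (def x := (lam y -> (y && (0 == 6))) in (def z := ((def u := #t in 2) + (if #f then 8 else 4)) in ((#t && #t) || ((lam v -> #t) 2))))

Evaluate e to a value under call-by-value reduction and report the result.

Trace:
step 0: (let x = (\y.(y && (0 == 6))) in (let z = ((let u = true in 2) + (if false then 8 else 4)) in ((true && true) || ((\v.true) 2))))
step 1: [let@root] (let z = ((let u = true in 2) + (if false then 8 else 4)) in ((true && true) || ((\v.true) 2)))
step 2: [let@0.0] (let z = (2 + (if false then 8 else 4)) in ((true && true) || ((\v.true) 2)))
step 3: [if@0.1] (let z = (2 + 4) in ((true && true) || ((\v.true) 2)))
step 4: [delta@0] (let z = 6 in ((true && true) || ((\v.true) 2)))
step 5: [let@root] ((true && true) || ((\v.true) 2))
step 6: [delta@0] (true || ((\v.true) 2))
step 7: [beta@1] (true || true)
step 8: [delta@root] true

Answer: true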